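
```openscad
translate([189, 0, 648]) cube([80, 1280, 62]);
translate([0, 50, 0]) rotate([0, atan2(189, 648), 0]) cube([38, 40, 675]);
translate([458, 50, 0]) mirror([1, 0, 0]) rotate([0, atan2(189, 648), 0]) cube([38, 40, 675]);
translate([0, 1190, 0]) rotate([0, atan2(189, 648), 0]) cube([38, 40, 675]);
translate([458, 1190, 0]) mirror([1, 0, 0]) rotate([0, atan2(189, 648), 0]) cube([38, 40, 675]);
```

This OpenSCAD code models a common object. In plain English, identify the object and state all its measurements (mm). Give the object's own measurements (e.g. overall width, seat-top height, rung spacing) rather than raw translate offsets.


A sawhorse. A 80×1280×62 mm beam (x, y, z) sits on two A-frame leg pairs. Each pair is two raked legs of 38×40 mm section (40 mm along y) splaying symmetrically in x. Each leg rises 648 mm vertically over 189 mm of horizontal reach and is 675 mm long along its own axis. Every leg's outer bottom edge rests on the floor and its outer top edge meets a bottom edge of the beam — the left legs (tilting toward +x) meet the beam's −x bottom edge, the right legs (their mirror images, tilting toward −x) meet its +x bottom edge — so the leg tops tuck under the beam, the beam's underside is 648 mm above the floor, and the feet are 458 mm apart outside-to-outside with the beam centred between them. The two leg pairs are set in 50 mm from either end of the beam.


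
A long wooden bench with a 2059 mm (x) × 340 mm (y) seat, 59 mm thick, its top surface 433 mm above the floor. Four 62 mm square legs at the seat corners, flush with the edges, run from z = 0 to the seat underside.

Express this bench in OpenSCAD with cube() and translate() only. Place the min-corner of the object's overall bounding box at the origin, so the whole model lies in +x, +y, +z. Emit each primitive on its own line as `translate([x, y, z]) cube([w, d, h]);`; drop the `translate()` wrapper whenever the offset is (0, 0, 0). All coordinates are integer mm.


translate([0, 0, 374]) cube([2059, 340, 59]);
cube([62, 62, 374]);
translate([0, 278, 0]) cube([62, 62, 374]);
translate([1997, 0, 0]) cube([62, 62, 374]);
translate([1997, 278, 0]) cube([62, 62, 374]);


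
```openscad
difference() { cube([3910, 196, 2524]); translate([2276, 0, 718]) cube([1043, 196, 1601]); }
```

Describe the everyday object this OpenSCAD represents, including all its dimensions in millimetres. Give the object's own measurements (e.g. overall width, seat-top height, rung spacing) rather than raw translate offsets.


A wall 3910 mm long (x), 196 mm thick (y), 2524 mm tall, with a rectangular window opening cut through it. The opening is 1043 mm wide and 1601 mm tall; its sill is at z = 718 mm and its near (−x) edge is 2276 mm from the wall's −x end. The opening passes through the full wall thickness.


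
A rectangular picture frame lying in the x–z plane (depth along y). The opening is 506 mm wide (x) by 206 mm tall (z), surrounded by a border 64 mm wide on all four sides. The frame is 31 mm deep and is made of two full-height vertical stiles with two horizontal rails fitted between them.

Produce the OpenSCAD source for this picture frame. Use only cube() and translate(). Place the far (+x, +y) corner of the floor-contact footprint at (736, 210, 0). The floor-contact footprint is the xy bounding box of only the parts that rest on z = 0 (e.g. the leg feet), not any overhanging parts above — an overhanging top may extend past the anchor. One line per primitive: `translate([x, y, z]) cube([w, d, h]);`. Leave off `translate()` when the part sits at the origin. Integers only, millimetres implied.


translate([102, 179, 0]) cube([64, 31, 334]);
translate([672, 179, 0]) cube([64, 31, 334]);
translate([166, 179, 0]) cube([506, 31, 64]);
translate([166, 179, 270]) cube([506, 31, 64]);


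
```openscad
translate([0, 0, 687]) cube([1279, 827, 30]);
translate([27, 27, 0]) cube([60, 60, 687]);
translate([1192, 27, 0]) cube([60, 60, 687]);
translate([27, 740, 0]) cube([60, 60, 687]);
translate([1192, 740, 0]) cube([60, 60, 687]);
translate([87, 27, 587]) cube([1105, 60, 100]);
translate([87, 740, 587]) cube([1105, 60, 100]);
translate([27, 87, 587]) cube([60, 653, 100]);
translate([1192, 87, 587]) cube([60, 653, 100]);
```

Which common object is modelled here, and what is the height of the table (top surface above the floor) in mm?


A table. The table height is 717 mm.

A 1279×827×30 slab sits at z = 687 on four 60 mm square posts — a table. The top surface is at 687 + 30 = 717 mm.


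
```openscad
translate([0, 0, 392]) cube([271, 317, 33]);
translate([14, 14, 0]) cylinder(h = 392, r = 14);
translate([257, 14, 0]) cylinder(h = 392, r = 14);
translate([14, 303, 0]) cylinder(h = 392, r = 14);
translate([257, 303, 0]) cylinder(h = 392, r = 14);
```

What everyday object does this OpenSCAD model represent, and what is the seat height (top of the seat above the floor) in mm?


A stool. The seat height is 425 mm.

A 271×317×33 slab at z = 392 on four corner cylinders — a stool. The seat top is 392 + 33 = 425 mm.


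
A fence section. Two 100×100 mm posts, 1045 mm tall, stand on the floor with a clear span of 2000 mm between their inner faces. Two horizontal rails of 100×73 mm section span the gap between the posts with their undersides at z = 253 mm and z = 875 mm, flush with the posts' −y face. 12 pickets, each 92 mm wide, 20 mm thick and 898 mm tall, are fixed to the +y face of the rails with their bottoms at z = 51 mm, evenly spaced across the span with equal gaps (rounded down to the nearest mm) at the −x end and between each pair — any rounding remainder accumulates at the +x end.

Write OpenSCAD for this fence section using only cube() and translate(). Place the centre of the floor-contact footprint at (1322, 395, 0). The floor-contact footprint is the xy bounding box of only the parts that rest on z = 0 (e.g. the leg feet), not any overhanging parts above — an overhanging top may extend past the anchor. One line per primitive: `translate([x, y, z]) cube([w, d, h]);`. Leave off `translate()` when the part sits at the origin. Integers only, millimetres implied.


translate([222, 345, 0]) cube([100, 100, 1045]);
translate([2322, 345, 0]) cube([100, 100, 1045]);
translate([322, 345, 253]) cube([2000, 100, 73]);
translate([322, 345, 875]) cube([2000, 100, 73]);
translate([390, 445, 51]) cube([92, 20, 898]);
translate([550, 445, 51]) cube([92, 20, 898]);
translate([710, 445, 51]) cube([92, 20, 898]);
translate([870, 445, 51]) cube([92, 20, 898]);
translate([1030, 445, 51]) cube([92, 20, 898]);
translate([1190, 445, 51]) cube([92, 20, 898]);
translate([1350, 445, 51]) cube([92, 20, 898]);
translate([1510, 445, 51]) cube([92, 20, 898]);
translate([1670, 445, 51]) cube([92, 20, 898]);
translate([1830, 445, 51]) cube([92, 20, 898]);
translate([1990, 445, 51]) cube([92, 20, 898]);
translate([2150, 445, 51]) cube([92, 20, 898]);


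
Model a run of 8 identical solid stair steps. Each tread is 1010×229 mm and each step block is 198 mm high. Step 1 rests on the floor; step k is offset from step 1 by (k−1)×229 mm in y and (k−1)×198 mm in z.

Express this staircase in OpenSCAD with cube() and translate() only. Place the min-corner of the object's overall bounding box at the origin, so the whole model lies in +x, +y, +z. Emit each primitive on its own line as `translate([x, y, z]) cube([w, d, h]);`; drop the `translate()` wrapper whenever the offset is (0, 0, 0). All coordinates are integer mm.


cube([1010, 229, 198]);
translate([0, 229, 198]) cube([1010, 229, 198]);
translate([0, 458, 396]) cube([1010, 229, 198]);
translate([0, 687, 594]) cube([1010, 229, 198]);
translate([0, 916, 792]) cube([1010, 229, 198]);
translate([0, 1145, 990]) cube([1010, 229, 198]);
translate([0, 1374, 1188]) cube([1010, 229, 198]);
translate([0, 1603, 1386]) cube([1010, 229, 198]);


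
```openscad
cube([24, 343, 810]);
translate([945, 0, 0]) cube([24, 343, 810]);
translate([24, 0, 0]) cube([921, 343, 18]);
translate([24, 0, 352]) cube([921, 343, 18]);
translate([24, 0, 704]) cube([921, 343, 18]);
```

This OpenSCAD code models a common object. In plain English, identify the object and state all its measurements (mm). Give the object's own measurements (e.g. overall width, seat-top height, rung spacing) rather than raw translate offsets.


An open bookshelf. Two side panels, each 24 mm thick, 343 mm deep and 810 mm tall, stand 969 mm apart (outside-to-outside). Between them sit 3 shelves, each 18 mm thick and 343 mm deep, spanning the full gap between the sides. The bottom shelf rests on the floor (its underside at z = 0) and the clear gap between one shelf's top and the next shelf's underside is 334 mm.


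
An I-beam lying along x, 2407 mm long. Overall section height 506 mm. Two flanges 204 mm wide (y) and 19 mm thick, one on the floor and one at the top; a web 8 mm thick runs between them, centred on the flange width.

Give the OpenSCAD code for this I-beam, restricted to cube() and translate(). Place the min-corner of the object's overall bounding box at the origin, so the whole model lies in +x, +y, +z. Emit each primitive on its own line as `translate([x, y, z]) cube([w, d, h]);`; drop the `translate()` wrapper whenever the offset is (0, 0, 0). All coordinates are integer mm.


cube([2407, 204, 19]);
translate([0, 98, 19]) cube([2407, 8, 468]);
translate([0, 0, 487]) cube([2407, 204, 19]);


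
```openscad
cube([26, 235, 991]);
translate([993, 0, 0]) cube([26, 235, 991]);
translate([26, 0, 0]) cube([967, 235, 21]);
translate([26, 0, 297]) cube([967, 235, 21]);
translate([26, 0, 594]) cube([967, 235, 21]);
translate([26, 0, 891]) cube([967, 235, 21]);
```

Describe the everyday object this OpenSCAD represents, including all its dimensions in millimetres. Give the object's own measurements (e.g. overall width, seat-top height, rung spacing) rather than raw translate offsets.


An open bookshelf. Two side panels, each 26 mm thick, 235 mm deep and 991 mm tall, stand 1019 mm apart (outside-to-outside). Between them sit 4 shelves, each 21 mm thick and 235 mm deep, spanning the full gap between the sides. The bottom shelf rests on the floor (its underside at z = 0) and the clear gap between one shelf's top and the next shelf's underside is 276 mm.


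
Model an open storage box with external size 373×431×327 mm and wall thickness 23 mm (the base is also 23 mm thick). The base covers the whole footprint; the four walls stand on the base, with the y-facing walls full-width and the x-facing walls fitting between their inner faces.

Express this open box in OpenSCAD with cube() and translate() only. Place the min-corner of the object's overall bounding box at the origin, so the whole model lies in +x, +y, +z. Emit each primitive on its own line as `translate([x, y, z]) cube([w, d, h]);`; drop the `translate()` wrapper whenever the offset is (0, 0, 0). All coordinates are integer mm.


cube([373, 431, 23]);
translate([0, 0, 23]) cube([373, 23, 304]);
translate([0, 408, 23]) cube([373, 23, 304]);
translate([0, 23, 23]) cube([23, 385, 304]);
translate([350, 23, 23]) cube([23, 385, 304]);


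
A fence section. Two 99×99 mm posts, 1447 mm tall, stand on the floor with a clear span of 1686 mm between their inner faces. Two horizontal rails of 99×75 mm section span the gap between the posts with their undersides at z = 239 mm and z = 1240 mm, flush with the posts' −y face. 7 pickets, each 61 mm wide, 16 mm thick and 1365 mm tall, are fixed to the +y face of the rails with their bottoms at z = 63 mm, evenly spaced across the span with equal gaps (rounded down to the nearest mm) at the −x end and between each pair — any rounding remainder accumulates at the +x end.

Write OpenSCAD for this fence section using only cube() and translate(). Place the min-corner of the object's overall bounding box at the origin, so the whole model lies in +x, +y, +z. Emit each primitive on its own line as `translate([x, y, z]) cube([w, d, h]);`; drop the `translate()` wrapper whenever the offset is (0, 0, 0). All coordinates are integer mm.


cube([99, 99, 1447]);
translate([1785, 0, 0]) cube([99, 99, 1447]);
translate([99, 0, 239]) cube([1686, 99, 75]);
translate([99, 0, 1240]) cube([1686, 99, 75]);
translate([256, 99, 63]) cube([61, 16, 1365]);
translate([474, 99, 63]) cube([61, 16, 1365]);
translate([692, 99, 63]) cube([61, 16, 1365]);
translate([910, 99, 63]) cube([61, 16, 1365]);
translate([1128, 99, 63]) cube([61, 16, 1365]);
translate([1346, 99, 63]) cube([61, 16, 1365]);
translate([1564, 99, 63]) cube([61, 16, 1365]);


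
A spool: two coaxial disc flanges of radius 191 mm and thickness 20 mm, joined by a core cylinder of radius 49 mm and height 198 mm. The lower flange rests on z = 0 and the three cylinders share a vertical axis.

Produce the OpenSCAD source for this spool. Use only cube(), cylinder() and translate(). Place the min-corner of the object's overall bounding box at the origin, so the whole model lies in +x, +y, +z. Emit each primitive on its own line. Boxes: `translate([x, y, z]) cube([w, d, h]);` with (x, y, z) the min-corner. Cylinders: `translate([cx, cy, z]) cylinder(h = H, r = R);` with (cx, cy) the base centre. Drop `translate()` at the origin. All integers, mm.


translate([191, 191, 0]) cylinder(h = 20, r = 191);
translate([191, 191, 20]) cylinder(h = 198, r = 49);
translate([191, 191, 218]) cylinder(h = 20, r = 191);


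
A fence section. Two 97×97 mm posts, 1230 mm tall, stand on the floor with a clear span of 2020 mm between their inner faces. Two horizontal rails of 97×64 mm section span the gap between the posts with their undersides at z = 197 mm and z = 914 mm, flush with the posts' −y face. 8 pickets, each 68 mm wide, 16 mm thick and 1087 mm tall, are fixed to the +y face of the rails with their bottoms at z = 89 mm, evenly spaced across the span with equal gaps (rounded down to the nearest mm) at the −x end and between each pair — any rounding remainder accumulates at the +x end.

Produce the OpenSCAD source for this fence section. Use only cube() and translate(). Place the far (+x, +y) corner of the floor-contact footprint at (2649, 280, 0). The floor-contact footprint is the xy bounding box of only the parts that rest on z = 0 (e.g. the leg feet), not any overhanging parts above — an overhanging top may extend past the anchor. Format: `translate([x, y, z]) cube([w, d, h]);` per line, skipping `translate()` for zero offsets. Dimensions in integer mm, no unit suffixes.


translate([435, 183, 0]) cube([97, 97, 1230]);
translate([2552, 183, 0]) cube([97, 97, 1230]);
translate([532, 183, 197]) cube([2020, 97, 64]);
translate([532, 183, 914]) cube([2020, 97, 64]);
translate([696, 280, 89]) cube([68, 16, 1087]);
translate([928, 280, 89]) cube([68, 16, 1087]);
translate([1160, 280, 89]) cube([68, 16, 1087]);
translate([1392, 280, 89]) cube([68, 16, 1087]);
translate([1624, 280, 89]) cube([68, 16, 1087]);
translate([1856, 280, 89]) cube([68, 16, 1087]);
translate([2088, 280, 89]) cube([68, 16, 1087]);
translate([2320, 280, 89]) cube([68, 16, 1087]);


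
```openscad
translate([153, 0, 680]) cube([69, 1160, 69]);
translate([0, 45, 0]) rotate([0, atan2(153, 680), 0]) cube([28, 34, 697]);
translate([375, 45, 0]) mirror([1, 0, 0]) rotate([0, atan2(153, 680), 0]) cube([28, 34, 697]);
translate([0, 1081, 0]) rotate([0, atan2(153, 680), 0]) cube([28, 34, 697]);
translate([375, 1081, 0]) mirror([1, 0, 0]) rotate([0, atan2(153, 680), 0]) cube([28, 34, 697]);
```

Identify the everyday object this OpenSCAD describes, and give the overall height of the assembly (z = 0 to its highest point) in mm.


A sawhorse. The overall height is 749 mm.

A beam across two mirrored pairs of raked legs — a sawhorse. The beam's underside is at z = 680 (matching the legs' vertical rise in atan2(153, 680)) and the beam is 69 mm tall, so its top is at 680 + 69 = 749 mm. The raked legs top out at the beam's underside, so that is the highest point.


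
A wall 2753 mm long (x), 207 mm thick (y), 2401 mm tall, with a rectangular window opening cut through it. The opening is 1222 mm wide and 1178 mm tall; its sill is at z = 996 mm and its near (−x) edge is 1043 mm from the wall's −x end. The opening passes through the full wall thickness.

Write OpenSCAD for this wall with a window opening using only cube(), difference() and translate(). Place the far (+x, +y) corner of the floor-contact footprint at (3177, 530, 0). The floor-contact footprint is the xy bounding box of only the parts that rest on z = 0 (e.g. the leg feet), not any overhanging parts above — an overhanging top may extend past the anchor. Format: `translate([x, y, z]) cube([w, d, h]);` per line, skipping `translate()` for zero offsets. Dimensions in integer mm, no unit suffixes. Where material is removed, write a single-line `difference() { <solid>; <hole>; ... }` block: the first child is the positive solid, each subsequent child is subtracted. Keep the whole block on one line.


difference() { translate([424, 323, 0]) cube([2753, 207, 2401]); translate([1467, 323, 996]) cube([1222, 207, 1178]); }


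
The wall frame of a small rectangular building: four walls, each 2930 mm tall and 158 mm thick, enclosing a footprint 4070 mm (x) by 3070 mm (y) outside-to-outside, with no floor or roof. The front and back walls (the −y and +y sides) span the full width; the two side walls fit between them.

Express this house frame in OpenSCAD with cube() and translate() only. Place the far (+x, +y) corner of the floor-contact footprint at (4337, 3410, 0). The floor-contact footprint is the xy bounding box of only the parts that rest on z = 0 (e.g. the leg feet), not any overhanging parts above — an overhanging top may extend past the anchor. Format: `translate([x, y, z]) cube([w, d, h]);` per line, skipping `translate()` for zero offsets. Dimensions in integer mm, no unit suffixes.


translate([267, 340, 0]) cube([4070, 158, 2930]);
translate([267, 3252, 0]) cube([4070, 158, 2930]);
translate([267, 498, 0]) cube([158, 2754, 2930]);
translate([4179, 498, 0]) cube([158, 2754, 2930]);


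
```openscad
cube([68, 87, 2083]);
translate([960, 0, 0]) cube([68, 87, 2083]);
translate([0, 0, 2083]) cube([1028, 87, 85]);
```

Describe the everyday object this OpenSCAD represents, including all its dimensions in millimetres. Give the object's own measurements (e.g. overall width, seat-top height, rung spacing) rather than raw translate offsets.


A door frame. The clear opening is 892 mm wide and 2083 mm high. Two 68 mm wide jambs, 87 mm deep, stand either side of the opening from the floor to the top of the opening. A 85 mm thick head sits across the top of both jambs, spanning the full outside width of the frame.


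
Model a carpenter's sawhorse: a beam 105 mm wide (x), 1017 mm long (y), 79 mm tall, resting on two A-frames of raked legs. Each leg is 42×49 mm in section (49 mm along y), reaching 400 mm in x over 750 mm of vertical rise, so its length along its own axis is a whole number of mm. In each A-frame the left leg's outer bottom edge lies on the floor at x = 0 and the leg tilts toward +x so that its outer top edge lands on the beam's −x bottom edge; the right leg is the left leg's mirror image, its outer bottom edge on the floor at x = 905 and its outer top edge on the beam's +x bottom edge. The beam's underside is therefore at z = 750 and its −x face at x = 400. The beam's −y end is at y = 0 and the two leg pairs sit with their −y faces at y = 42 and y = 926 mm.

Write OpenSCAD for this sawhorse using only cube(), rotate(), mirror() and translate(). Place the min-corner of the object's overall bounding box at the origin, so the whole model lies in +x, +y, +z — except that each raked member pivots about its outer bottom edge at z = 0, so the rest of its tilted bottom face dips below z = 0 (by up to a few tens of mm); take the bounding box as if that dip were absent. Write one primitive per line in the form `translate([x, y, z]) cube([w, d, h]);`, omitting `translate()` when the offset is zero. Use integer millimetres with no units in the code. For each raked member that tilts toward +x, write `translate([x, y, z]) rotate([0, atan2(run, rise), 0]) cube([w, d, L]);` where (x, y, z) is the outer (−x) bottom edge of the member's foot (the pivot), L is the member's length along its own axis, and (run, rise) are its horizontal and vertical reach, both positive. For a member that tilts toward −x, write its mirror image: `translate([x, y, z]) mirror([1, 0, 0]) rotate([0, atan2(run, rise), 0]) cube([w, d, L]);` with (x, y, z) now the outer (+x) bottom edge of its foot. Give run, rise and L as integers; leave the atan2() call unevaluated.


// leg length = √(400² + 750²) = 850
// right-leg outer foot x = 2·400 + 105 = 905
// beam min-corner = (400, 0, 750)
translate([400, 0, 750]) cube([105, 1017, 79]);
translate([0, 42, 0]) rotate([0, atan2(400, 750), 0]) cube([42, 49, 850]);
translate([905, 42, 0]) mirror([1, 0, 0]) rotate([0, atan2(400, 750), 0]) cube([42, 49, 850]);
translate([0, 926, 0]) rotate([0, atan2(400, 750), 0]) cube([42, 49, 850]);
translate([905, 926, 0]) mirror([1, 0, 0]) rotate([0, atan2(400, 750), 0]) cube([42, 49, 850]);


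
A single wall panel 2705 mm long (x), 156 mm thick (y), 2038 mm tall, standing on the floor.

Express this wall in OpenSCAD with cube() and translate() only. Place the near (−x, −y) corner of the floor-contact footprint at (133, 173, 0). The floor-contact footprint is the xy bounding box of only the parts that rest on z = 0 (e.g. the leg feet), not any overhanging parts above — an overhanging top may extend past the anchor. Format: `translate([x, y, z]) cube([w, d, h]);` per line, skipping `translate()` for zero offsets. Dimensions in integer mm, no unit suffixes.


translate([133, 173, 0]) cube([2705, 156, 2038]);


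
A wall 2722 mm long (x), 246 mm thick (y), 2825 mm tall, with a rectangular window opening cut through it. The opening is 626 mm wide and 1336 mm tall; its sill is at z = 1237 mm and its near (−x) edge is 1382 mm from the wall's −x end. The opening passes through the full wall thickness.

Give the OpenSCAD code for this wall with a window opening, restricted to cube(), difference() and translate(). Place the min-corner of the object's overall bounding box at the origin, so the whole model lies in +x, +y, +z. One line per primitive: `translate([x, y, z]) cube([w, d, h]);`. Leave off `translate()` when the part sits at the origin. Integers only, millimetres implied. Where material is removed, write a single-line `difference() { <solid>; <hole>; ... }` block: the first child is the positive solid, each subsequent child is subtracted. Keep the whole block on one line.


difference() { cube([2722, 246, 2825]); translate([1382, 0, 1237]) cube([626, 246, 1336]); }


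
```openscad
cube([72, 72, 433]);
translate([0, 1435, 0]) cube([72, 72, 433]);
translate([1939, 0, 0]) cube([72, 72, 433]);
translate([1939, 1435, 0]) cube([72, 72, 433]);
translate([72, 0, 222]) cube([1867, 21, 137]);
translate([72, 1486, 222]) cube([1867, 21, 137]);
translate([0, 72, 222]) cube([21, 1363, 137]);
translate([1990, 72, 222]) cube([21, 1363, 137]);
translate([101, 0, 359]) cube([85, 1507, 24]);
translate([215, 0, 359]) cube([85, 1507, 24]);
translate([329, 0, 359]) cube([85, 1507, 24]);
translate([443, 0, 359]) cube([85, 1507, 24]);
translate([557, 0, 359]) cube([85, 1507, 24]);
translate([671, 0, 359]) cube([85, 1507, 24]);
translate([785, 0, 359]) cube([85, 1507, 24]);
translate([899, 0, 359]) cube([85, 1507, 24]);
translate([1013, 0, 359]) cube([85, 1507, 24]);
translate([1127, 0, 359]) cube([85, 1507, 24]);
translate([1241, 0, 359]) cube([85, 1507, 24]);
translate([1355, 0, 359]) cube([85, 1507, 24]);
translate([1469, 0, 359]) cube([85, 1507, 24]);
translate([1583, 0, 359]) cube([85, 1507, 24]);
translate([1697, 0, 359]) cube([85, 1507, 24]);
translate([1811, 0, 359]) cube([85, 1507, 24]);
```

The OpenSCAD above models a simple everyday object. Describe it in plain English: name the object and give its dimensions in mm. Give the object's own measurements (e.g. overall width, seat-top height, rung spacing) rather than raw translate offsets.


A bed frame 2011 mm long (x) by 1507 mm wide (y). Four 72×72 mm corner posts, 433 mm tall, at the corners of the footprint. Four rails of 21 mm thickness and 137 mm height run between adjacent posts with their undersides at z = 222 mm, their outer faces flush with the outside of the frame (the two x-running rails run between the posts' inner faces; the two y-running rails run between the posts' inner faces). 16 slats, each 85 mm wide (x) and 24 mm thick, lie across the top of the two x-running rails, running the full 1507 mm width of the frame in y; along x they sit between the end posts with a 29 mm gap after the −x posts and between neighbouring slats, leaving 43 mm before the +x posts.


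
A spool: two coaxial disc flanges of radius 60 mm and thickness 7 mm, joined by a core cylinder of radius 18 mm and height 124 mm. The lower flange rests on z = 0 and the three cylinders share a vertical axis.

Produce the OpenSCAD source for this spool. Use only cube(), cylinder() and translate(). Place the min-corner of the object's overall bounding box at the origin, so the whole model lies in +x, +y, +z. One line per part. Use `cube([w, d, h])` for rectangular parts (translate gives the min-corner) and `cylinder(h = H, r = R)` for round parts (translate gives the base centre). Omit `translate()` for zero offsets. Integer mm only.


translate([60, 60, 0]) cylinder(h = 7, r = 60);
translate([60, 60, 7]) cylinder(h = 124, r = 18);
translate([60, 60, 131]) cylinder(h = 7, r = 60);


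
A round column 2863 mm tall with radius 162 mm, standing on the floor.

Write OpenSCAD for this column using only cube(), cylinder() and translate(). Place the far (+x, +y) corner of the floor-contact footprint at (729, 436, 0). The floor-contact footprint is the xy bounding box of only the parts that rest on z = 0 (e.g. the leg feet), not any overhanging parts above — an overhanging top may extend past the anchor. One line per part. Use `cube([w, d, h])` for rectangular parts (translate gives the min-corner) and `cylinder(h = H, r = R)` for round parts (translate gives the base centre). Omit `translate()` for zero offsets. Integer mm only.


translate([567, 274, 0]) cylinder(h = 2863, r = 162);


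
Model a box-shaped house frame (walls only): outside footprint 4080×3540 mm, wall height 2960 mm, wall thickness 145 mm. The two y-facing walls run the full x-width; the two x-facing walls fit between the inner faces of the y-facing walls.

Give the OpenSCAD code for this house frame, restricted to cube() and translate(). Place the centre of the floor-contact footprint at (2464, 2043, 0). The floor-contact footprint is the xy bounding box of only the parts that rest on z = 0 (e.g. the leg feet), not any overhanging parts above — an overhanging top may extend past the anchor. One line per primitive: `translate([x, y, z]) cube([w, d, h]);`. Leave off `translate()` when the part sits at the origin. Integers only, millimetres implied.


translate([424, 273, 0]) cube([4080, 145, 2960]);
translate([424, 3668, 0]) cube([4080, 145, 2960]);
translate([424, 418, 0]) cube([145, 3250, 2960]);
translate([4359, 418, 0]) cube([145, 3250, 2960]);


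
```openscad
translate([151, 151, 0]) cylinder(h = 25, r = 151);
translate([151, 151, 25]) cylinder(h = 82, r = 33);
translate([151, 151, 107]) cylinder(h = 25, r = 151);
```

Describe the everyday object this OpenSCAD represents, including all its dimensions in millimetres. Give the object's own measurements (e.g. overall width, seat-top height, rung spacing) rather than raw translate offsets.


A spool: two coaxial disc flanges of radius 151 mm and thickness 25 mm, joined by a core cylinder of radius 33 mm and height 82 mm. The lower flange rests on z = 0 and the three cylinders share a vertical axis.


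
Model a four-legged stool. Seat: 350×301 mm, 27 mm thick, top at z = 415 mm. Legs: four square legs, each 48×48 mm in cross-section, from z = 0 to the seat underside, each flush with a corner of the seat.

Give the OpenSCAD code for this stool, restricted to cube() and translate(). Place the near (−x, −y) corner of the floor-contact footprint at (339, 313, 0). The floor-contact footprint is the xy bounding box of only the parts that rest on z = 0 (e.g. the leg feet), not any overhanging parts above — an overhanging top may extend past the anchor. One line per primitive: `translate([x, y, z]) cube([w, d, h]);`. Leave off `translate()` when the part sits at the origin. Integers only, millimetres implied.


translate([339, 313, 388]) cube([350, 301, 27]);
translate([339, 313, 0]) cube([48, 48, 388]);
translate([641, 313, 0]) cube([48, 48, 388]);
translate([339, 566, 0]) cube([48, 48, 388]);
translate([641, 566, 0]) cube([48, 48, 388]);


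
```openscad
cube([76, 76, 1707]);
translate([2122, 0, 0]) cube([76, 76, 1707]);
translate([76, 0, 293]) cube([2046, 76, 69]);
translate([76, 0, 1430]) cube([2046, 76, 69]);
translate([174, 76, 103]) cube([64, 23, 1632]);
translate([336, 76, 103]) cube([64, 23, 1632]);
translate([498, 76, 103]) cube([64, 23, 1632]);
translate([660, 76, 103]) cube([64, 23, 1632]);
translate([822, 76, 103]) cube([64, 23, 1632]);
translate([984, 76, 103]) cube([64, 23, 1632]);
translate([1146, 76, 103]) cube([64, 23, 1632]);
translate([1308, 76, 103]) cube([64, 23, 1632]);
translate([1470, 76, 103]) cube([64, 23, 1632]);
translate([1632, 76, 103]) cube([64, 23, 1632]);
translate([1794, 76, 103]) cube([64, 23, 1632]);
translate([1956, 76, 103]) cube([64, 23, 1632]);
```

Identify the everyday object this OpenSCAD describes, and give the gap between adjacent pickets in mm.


A fence section. The picket gap is 98 mm.

Two posts, two rails, 12 pickets — a fence section. Span 2046 mm holds 12 pickets of 64 mm with 13 equal gaps: ⌊(2046 − 12·64) / 13⌋ = 98 mm.


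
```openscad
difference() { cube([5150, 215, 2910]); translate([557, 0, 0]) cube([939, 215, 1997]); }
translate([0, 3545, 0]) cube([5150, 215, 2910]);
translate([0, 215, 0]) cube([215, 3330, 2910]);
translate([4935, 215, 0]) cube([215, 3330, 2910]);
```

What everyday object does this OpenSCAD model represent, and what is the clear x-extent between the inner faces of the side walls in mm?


A single room. The interior width is 4720 mm.

Four walls enclosing a rectangle with a door in the front wall — a room. Outside width 5150 minus two 215 mm walls gives 4720 mm.


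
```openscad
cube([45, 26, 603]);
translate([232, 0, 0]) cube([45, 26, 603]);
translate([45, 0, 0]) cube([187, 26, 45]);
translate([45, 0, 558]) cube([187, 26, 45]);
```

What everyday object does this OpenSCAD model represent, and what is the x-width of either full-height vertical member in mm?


A picture frame. The border width is 45 mm.

Four thin pieces enclosing a rectangular opening — a picture frame. The two full-height stiles are 603 mm tall; the top rail sits at z = 558 and is 45 mm tall, so the border above the opening is 603 − 558 = 45 mm, matching the stile x-width.


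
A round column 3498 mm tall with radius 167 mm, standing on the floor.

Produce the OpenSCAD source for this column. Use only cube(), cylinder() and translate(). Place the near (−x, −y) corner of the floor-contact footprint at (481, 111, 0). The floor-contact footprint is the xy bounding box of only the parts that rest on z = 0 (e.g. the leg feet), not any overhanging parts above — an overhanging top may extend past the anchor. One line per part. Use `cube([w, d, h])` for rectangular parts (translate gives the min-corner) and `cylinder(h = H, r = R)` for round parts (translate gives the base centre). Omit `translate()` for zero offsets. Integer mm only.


translate([648, 278, 0]) cylinder(h = 3498, r = 167);


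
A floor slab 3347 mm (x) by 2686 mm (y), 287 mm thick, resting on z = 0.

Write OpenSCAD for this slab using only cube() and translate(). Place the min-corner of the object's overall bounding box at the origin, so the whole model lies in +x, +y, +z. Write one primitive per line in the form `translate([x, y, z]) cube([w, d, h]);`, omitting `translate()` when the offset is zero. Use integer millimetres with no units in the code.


cube([3347, 2686, 287]);


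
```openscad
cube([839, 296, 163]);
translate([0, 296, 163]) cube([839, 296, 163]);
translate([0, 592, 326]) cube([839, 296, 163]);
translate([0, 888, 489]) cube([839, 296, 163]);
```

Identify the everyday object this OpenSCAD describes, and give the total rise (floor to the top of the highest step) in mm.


A staircase. The total rise is 652 mm.

4 identical blocks, each offset up and back from the previous — a staircase. Each step is 163 mm tall and there are 4 of them, so the total rise is 4 × 163 = 652 mm.


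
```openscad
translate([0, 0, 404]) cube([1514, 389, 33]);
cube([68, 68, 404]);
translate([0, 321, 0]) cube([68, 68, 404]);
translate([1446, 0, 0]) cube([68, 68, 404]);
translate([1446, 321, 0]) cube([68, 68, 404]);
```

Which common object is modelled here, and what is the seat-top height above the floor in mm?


A bench. The seat-top height is 437 mm.

A long slab on four corner posts — a bench. The slab sits at z = 404 with thickness 33, so the top is 404 + 33 = 437 mm.


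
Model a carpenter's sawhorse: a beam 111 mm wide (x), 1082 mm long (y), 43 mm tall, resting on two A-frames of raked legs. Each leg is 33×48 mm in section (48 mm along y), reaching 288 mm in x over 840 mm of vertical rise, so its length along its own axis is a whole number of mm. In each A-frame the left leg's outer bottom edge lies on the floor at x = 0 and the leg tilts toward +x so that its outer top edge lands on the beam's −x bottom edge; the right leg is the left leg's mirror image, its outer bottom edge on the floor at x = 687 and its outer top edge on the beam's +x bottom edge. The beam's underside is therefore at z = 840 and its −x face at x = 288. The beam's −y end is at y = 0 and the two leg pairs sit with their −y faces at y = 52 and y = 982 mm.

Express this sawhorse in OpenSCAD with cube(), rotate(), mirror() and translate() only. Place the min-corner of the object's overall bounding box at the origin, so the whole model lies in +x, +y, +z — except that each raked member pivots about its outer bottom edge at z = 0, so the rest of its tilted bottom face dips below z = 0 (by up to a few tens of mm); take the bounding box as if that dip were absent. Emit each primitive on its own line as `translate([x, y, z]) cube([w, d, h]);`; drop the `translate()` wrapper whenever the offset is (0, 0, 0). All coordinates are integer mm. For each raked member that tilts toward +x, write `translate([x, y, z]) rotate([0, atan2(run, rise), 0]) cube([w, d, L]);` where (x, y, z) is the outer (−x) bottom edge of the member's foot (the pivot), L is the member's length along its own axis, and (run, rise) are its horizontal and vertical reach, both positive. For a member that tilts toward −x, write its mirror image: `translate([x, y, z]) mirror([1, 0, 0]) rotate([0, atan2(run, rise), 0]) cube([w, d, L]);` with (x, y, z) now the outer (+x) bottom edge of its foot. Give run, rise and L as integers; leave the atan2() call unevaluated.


translate([288, 0, 840]) cube([111, 1082, 43]);
translate([0, 52, 0]) rotate([0, atan2(288, 840), 0]) cube([33, 48, 888]);
translate([687, 52, 0]) mirror([1, 0, 0]) rotate([0, atan2(288, 840), 0]) cube([33, 48, 888]);
translate([0, 982, 0]) rotate([0, atan2(288, 840), 0]) cube([33, 48, 888]);
translate([687, 982, 0]) mirror([1, 0, 0]) rotate([0, atan2(288, 840), 0]) cube([33, 48, 888]);


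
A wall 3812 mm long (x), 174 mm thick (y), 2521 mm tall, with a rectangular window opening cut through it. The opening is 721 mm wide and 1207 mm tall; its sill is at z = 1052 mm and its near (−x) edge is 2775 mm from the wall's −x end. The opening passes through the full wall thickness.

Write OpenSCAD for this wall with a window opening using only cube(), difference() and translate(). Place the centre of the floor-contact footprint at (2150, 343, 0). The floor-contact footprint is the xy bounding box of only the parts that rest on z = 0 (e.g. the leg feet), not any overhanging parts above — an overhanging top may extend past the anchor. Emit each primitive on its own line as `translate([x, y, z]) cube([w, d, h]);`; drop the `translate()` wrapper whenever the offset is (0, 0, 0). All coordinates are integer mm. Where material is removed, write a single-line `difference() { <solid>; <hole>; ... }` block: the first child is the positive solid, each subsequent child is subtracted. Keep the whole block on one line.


difference() { translate([244, 256, 0]) cube([3812, 174, 2521]); translate([3019, 256, 1052]) cube([721, 174, 1207]); }


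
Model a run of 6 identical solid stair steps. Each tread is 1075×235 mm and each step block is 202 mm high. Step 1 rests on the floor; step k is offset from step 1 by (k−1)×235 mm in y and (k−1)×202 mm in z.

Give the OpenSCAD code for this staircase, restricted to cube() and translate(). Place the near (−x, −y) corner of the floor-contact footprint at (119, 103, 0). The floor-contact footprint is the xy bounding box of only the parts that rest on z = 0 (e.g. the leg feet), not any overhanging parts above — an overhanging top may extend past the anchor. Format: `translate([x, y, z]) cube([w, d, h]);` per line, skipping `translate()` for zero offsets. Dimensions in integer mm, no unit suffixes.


translate([119, 103, 0]) cube([1075, 235, 202]);
translate([119, 338, 202]) cube([1075, 235, 202]);
translate([119, 573, 404]) cube([1075, 235, 202]);
translate([119, 808, 606]) cube([1075, 235, 202]);
translate([119, 1043, 808]) cube([1075, 235, 202]);
translate([119, 1278, 1010]) cube([1075, 235, 202]);


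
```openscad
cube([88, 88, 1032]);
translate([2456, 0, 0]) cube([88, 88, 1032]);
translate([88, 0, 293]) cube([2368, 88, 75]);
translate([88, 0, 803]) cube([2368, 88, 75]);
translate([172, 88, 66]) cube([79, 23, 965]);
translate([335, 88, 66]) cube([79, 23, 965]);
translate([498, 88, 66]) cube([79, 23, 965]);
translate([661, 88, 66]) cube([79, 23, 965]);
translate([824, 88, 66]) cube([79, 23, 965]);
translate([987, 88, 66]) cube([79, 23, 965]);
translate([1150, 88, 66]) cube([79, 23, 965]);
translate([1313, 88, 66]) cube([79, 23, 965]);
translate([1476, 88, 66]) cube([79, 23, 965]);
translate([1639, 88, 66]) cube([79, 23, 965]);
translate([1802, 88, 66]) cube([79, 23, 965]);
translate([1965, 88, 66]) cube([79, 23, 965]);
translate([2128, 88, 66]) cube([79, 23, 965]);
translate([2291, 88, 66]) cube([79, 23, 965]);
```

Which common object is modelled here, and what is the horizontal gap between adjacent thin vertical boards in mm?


A fence section. The picket gap is 84 mm.

Two posts, two rails, 14 pickets — a fence section. Span 2368 mm holds 14 pickets of 79 mm with 15 equal gaps: ⌊(2368 − 14·79) / 15⌋ = 84 mm.


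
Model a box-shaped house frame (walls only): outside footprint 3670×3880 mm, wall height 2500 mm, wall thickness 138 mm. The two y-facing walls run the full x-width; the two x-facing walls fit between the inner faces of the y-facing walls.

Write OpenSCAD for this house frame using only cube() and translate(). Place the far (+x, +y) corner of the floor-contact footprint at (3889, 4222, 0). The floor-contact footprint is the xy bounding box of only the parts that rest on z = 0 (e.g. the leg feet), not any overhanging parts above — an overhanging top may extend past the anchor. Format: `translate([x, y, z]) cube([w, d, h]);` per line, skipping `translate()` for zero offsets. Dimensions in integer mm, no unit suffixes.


translate([219, 342, 0]) cube([3670, 138, 2500]);
translate([219, 4084, 0]) cube([3670, 138, 2500]);
translate([219, 480, 0]) cube([138, 3604, 2500]);
translate([3751, 480, 0]) cube([138, 3604, 2500]);


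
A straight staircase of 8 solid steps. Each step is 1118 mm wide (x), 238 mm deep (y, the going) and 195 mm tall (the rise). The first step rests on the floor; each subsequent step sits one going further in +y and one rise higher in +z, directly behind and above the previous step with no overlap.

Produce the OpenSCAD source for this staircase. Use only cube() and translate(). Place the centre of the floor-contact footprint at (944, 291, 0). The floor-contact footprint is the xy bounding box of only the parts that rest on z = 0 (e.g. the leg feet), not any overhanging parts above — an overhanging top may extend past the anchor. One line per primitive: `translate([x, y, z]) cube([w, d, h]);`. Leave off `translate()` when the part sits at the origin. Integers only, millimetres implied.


translate([385, 172, 0]) cube([1118, 238, 195]);
translate([385, 410, 195]) cube([1118, 238, 195]);
translate([385, 648, 390]) cube([1118, 238, 195]);
translate([385, 886, 585]) cube([1118, 238, 195]);
translate([385, 1124, 780]) cube([1118, 238, 195]);
translate([385, 1362, 975]) cube([1118, 238, 195]);
translate([385, 1600, 1170]) cube([1118, 238, 195]);
translate([385, 1838, 1365]) cube([1118, 238, 195]);
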